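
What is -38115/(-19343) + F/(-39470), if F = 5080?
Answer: 140613661/76346821 ≈ 1.8418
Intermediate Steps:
-38115/(-19343) + F/(-39470) = -38115/(-19343) + 5080/(-39470) = -38115*(-1/19343) + 5080*(-1/39470) = 38115/19343 - 508/3947 = 140613661/76346821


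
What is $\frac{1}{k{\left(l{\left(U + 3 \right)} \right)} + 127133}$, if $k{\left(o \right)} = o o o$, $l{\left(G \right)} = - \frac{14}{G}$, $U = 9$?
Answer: $\frac{216}{27460385} \approx 7.8659 \cdot 10^{-6}$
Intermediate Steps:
$k{\left(o \right)} = o^{3}$ ($k{\left(o \right)} = o^{2} o = o^{3}$)
$\frac{1}{k{\left(l{\left(U + 3 \right)} \right)} + 127133} = \frac{1}{\left(- \frac{14}{9 + 3}\right)^{3} + 127133} = \frac{1}{\left(- \frac{14}{12}\right)^{3} + 127133} = \frac{1}{\left(\left(-14\right) \frac{1}{12}\right)^{3} + 127133} = \frac{1}{\left(- \frac{7}{6}\right)^{3} + 127133} = \frac{1}{- \frac{343}{216} + 127133} = \frac{1}{\frac{27460385}{216}} = \frac{216}{27460385}$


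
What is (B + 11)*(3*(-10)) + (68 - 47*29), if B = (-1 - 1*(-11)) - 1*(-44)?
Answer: -3245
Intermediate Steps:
B = 54 (B = (-1 + 11) + 44 = 10 + 44 = 54)
(B + 11)*(3*(-10)) + (68 - 47*29) = (54 + 11)*(3*(-10)) + (68 - 47*29) = 65*(-30) + (68 - 1363) = -1950 - 1295 = -3245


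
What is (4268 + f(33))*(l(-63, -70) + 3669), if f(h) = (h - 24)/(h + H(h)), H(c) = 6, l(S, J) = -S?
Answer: 207077484/13 ≈ 1.5929e+7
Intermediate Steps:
f(h) = (-24 + h)/(6 + h) (f(h) = (h - 24)/(h + 6) = (-24 + h)/(6 + h))
(4268 + f(33))*(l(-63, -70) + 3669) = (4268 + (-24 + 33)/(6 + 33))*(-1*(-63) + 3669) = (4268 + 9/39)*(63 + 3669) = (4268 + (1/39)*9)*3732 = (4268 + 3/13)*3732 = (55487/13)*3732 = 207077484/13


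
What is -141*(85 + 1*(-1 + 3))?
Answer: -12267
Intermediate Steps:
-141*(85 + 1*(-1 + 3)) = -141*(85 + 1*2) = -141*(85 + 2) = -141*87 = -12267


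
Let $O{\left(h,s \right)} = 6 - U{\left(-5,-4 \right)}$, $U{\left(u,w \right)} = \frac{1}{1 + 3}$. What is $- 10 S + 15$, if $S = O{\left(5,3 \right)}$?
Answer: $- \frac{85}{2} \approx -42.5$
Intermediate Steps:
$U{\left(u,w \right)} = \frac{1}{4}$
$O{\left(h,s \right)} = \frac{23}{4}$ ($O{\left(h,s \right)} = 6 - \frac{1}{4} = \frac{23}{4}$)
$S = \frac{23}{4} \approx 5.75$
$- 10 S + 15 = \left(-10\right) \frac{23}{4} + 15 = - \frac{115}{2} + 15 = - \frac{85}{2}$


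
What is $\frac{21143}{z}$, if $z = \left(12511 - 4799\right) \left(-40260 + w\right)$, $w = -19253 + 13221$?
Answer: $- \frac{21143}{357003904} \approx -5.9223 \cdot 10^{-5}$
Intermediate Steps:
$w = -6032$
$z = -357003904$ ($z = \left(12511 - 4799\right) \left(-40260 - 6032\right) = 7712 \left(-46292\right) = -357003904$)
$\frac{21143}{z} = \frac{21143}{-357003904} = 21143 \left(- \frac{1}{357003904}\right) = - \frac{21143}{357003904}$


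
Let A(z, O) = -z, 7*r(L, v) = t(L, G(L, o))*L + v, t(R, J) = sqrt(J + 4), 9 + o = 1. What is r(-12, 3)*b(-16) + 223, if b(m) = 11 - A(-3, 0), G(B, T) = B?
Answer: 1585/7 - 192*I*sqrt(2)/7 ≈ 226.43 - 38.79*I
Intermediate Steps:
o = -8 (o = -9 + 1 = -8)
t(R, J) = sqrt(4 + J)
r(L, v) = v/7 + L*sqrt(4 + L)/7 (r(L, v) = (sqrt(4 + L)*L + v)/7 = (L*sqrt(4 + L) + v)/7 = (v + L*sqrt(4 + L))/7 = v/7 + L*sqrt(4 + L)/7)
b(m) = 8 (b(m) = 11 - (-1)*(-3) = 11 - 1*3 = 11 - 3 = 8)
r(-12, 3)*b(-16) + 223 = ((1/7)*3 + (1/7)*(-12)*sqrt(4 - 12))*8 + 223 = (3/7 + (1/7)*(-12)*sqrt(-8))*8 + 223 = (3/7 + (1/7)*(-12)*(2*I*sqrt(2)))*8 + 223 = (3/7 - 24*I*sqrt(2)/7)*8 + 223 = (24/7 - 192*I*sqrt(2)/7) + 223 = 1585/7 - 192*I*sqrt(2)/7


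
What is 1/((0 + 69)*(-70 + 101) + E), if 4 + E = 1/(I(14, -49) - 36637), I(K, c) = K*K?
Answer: 36441/77801534 ≈ 0.00046838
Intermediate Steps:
I(K, c) = K²
E = -145765/36441 (E = -4 + 1/(14² - 36637) = -4 + 1/(196 - 36637) = -4 + 1/(-36441) = -4 - 1/36441 = -145765/36441 ≈ -4.0000)
1/((0 + 69)*(-70 + 101) + E) = 1/((0 + 69)*(-70 + 101) - 145765/36441) = 1/(69*31 - 145765/36441) = 1/(2139 - 145765/36441) = 1/(77801534/36441) = 36441/77801534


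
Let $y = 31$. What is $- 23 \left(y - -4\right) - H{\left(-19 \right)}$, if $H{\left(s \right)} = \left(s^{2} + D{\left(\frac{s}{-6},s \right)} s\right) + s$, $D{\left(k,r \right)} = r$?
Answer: $-1508$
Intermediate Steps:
$H{\left(s \right)} = s + 2 s^{2}$ ($H{\left(s \right)} = \left(s^{2} + s s\right) + s = \left(s^{2} + s^{2}\right) + s = 2 s^{2} + s = s + 2 s^{2}$)
$- 23 \left(y - -4\right) - H{\left(-19 \right)} = - 23 \left(31 - -4\right) - - 19 \left(1 + 2 \left(-19\right)\right) = - 23 \left(31 + \left(-4 + 8\right)\right) - - 19 \left(1 - 38\right) = - 23 \left(31 + 4\right) - \left(-19\right) \left(-37\right) = \left(-23\right) 35 - 703 = -805 - 703 = -1508$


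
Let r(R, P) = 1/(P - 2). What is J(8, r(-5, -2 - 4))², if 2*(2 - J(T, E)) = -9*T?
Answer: 1444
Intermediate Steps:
r(R, P) = 1/(-2 + P)
J(T, E) = 2 + 9*T/2 (J(T, E) = 2 - (-9)*T/2 = 2 + 9*T/2)
J(8, r(-5, -2 - 4))² = (2 + (9/2)*8)² = (2 + 36)² = 38² = 1444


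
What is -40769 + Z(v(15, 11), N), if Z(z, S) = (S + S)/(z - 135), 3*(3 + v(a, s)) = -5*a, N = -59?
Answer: -6645229/163 ≈ -40768.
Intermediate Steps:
v(a, s) = -3 - 5*a/3 (v(a, s) = -3 + (-5*a)/3 = -3 - 5*a/3)
Z(z, S) = 2*S/(-135 + z) (Z(z, S) = (2*S)/(-135 + z) = 2*S/(-135 + z))
-40769 + Z(v(15, 11), N) = -40769 + 2*(-59)/(-135 + (-3 - 5/3*15)) = -40769 + 2*(-59)/(-135 + (-3 - 25)) = -40769 + 2*(-59)/(-135 - 28) = -40769 + 2*(-59)/(-163) = -40769 + 2*(-59)*(-1/163) = -40769 + 118/163 = -6645229/163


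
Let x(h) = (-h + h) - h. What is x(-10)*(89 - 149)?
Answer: -600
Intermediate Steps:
x(h) = -h (x(h) = 0 - h = -h)
x(-10)*(89 - 149) = (-1*(-10))*(89 - 149) = 10*(-60) = -600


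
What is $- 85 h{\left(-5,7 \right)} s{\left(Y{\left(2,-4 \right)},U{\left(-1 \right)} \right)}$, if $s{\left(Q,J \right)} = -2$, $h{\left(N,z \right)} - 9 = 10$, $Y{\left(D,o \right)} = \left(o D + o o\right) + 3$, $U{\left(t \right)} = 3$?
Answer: $3230$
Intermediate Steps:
$Y{\left(D,o \right)} = 3 + o^{2} + D o$ ($Y{\left(D,o \right)} = \left(D o + o^{2}\right) + 3 = \left(o^{2} + D o\right) + 3 = 3 + o^{2} + D o$)
$h{\left(N,z \right)} = 19$ ($h{\left(N,z \right)} = 9 + 10 = 19$)
$- 85 h{\left(-5,7 \right)} s{\left(Y{\left(2,-4 \right)},U{\left(-1 \right)} \right)} = \left(-85\right) 19 \left(-2\right) = \left(-1615\right) \left(-2\right) = 3230$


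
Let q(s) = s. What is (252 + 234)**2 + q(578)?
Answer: 236774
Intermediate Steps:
(252 + 234)**2 + q(578) = (252 + 234)**2 + 578 = 486**2 + 578 = 236196 + 578 = 236774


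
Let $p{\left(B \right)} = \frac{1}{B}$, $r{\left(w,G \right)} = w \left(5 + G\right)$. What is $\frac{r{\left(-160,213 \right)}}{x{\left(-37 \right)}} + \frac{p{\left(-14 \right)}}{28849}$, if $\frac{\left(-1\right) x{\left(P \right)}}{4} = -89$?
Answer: $- \frac{3521886009}{35945854} \approx -97.978$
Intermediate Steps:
$x{\left(P \right)} = 356$ ($x{\left(P \right)} = \left(-4\right) \left(-89\right) = 356$)
$\frac{r{\left(-160,213 \right)}}{x{\left(-37 \right)}} + \frac{p{\left(-14 \right)}}{28849} = \frac{\left(-160\right) \left(5 + 213\right)}{356} + \frac{1}{\left(-14\right) 28849} = \left(-160\right) 218 \cdot \frac{1}{356} - \frac{1}{403886} = \left(-34880\right) \frac{1}{356} - \frac{1}{403886} = - \frac{8720}{89} - \frac{1}{403886} = - \frac{3521886009}{35945854}$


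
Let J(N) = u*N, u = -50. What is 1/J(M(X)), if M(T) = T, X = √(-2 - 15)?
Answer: I*√17/850 ≈ 0.0048507*I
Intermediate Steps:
X = I*√17 (X = √(-17) = I*√17 ≈ 4.1231*I)
J(N) = -50*N
1/J(M(X)) = 1/(-50*I*√17) = I*√17/850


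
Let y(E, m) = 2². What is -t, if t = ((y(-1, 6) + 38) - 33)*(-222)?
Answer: 1998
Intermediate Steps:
y(E, m) = 4
t = -1998 (t = ((4 + 38) - 33)*(-222) = (42 - 33)*(-222) = 9*(-222) = -1998)
-t = -1*(-1998) = 1998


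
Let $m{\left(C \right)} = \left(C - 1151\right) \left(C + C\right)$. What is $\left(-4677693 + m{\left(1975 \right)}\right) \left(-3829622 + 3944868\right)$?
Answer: $-163982726678$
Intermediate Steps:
$m{\left(C \right)} = 2 C \left(-1151 + C\right)$ ($m{\left(C \right)} = \left(-1151 + C\right) 2 C = 2 C \left(-1151 + C\right)$)
$\left(-4677693 + m{\left(1975 \right)}\right) \left(-3829622 + 3944868\right) = \left(-4677693 + 2 \cdot 1975 \left(-1151 + 1975\right)\right) \left(-3829622 + 3944868\right) = \left(-4677693 + 2 \cdot 1975 \cdot 824\right) 115246 = \left(-4677693 + 3254800\right) 115246 = \left(-1422893\right) 115246 = -163982726678$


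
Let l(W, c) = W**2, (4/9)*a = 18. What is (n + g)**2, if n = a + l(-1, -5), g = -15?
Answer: 2809/4 ≈ 702.25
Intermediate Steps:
a = 81/2 (a = (9/4)*18 = 81/2 ≈ 40.500)
n = 83/2 (n = 81/2 + (-1)**2 = 81/2 + 1 = 83/2 ≈ 41.500)
(n + g)**2 = (83/2 - 15)**2 = (53/2)**2 = 2809/4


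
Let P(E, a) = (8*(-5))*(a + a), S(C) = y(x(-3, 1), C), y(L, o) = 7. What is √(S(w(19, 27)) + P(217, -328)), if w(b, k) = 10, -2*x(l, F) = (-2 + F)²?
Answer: √26247 ≈ 162.01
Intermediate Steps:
x(l, F) = -(-2 + F)²/2
S(C) = 7
P(E, a) = -80*a
√(S(w(19, 27)) + P(217, -328)) = √(7 - 80*(-328)) = √(7 + 26240) = √26247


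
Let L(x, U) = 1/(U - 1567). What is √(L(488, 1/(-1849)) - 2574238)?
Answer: I*√5402575200928837386/1448692 ≈ 1604.4*I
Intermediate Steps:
L(x, U) = 1/(-1567 + U)
√(L(488, 1/(-1849)) - 2574238) = √(1/(-1567 + 1/(-1849)) - 2574238) = √(1/(-1567 - 1/1849) - 2574238) = √(1/(-2897384/1849) - 2574238) = √(-1849/2897384 - 2574238) = √(-7458555995241/2897384) = I*√5402575200928837386/1448692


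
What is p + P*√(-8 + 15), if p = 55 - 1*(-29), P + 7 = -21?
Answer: 84 - 28*√7 ≈ 9.9190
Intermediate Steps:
P = -28 (P = -7 - 21 = -28)
p = 84 (p = 55 + 29 = 84)
p + P*√(-8 + 15) = 84 - 28*√(-8 + 15) = 84 - 28*√7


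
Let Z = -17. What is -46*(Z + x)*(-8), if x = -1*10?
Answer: -9936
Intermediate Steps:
x = -10
-46*(Z + x)*(-8) = -46*(-17 - 10)*(-8) = -46*(-27)*(-8) = 1242*(-8) = -9936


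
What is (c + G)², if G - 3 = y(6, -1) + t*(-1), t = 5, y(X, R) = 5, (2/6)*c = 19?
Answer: 3600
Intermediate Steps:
c = 57 (c = 3*19 = 57)
G = 3 (G = 3 + (5 + 5*(-1)) = 3 + (5 - 5) = 3 + 0 = 3)
(c + G)² = (57 + 3)² = 60² = 3600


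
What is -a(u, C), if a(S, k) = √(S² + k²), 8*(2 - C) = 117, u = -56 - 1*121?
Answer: -√2015257/8 ≈ -177.45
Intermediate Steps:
u = -177 (u = -56 - 121 = -177)
C = -101/8 (C = 2 - ⅛*117 = 2 - 117/8 = -101/8 ≈ -12.625)
-a(u, C) = -√((-177)² + (-101/8)²) = -√(31329 + 10201/64) = -√(2015257/64) = -√2015257/8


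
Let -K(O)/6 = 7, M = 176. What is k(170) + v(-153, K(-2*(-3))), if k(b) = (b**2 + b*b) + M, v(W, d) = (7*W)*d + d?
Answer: 102916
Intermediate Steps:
K(O) = -42 (K(O) = -6*7 = -42)
v(W, d) = d + 7*W*d (v(W, d) = 7*W*d + d = d + 7*W*d)
k(b) = 176 + 2*b**2 (k(b) = (b**2 + b*b) + 176 = (b**2 + b**2) + 176 = 2*b**2 + 176 = 176 + 2*b**2)
k(170) + v(-153, K(-2*(-3))) = (176 + 2*170**2) - 42*(1 + 7*(-153)) = (176 + 2*28900) - 42*(1 - 1071) = (176 + 57800) - 42*(-1070) = 57976 + 44940 = 102916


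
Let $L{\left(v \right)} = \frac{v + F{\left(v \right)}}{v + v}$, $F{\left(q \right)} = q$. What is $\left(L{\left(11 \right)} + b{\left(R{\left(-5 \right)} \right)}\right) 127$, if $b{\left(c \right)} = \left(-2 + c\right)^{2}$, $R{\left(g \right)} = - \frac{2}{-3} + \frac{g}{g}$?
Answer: $\frac{1270}{9} \approx 141.11$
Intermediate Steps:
$R{\left(g \right)} = \frac{5}{3}$ ($R{\left(g \right)} = \left(-2\right) \left(- \frac{1}{3}\right) + 1 = \frac{2}{3} + 1 = \frac{5}{3}$)
$L{\left(v \right)} = 1$ ($L{\left(v \right)} = \frac{v + v}{v + v} = \frac{2 v}{2 v} = 2 v \frac{1}{2 v} = 1$)
$\left(L{\left(11 \right)} + b{\left(R{\left(-5 \right)} \right)}\right) 127 = \left(1 + \left(-2 + \frac{5}{3}\right)^{2}\right) 127 = \left(1 + \left(- \frac{1}{3}\right)^{2}\right) 127 = \left(1 + \frac{1}{9}\right) 127 = \frac{10}{9} \cdot 127 = \frac{1270}{9}$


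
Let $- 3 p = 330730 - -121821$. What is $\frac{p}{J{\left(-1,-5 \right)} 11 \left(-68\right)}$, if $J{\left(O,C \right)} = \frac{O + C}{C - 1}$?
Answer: $\frac{41141}{204} \approx 201.67$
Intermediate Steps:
$J{\left(O,C \right)} = \frac{C + O}{-1 + C}$
$p = - \frac{452551}{3}$ ($p = - \frac{330730 - -121821}{3} = - \frac{330730 + 121821}{3} = \left(- \frac{1}{3}\right) 452551 = - \frac{452551}{3} \approx -1.5085 \cdot 10^{5}$)
$\frac{p}{J{\left(-1,-5 \right)} 11 \left(-68\right)} = - \frac{452551}{3 \frac{-5 - 1}{-1 - 5} \cdot 11 \left(-68\right)} = - \frac{452551}{3 \frac{1}{-6} \left(-6\right) 11 \left(-68\right)} = - \frac{452551}{3 \left(- \frac{1}{6}\right) \left(-6\right) 11 \left(-68\right)} = - \frac{452551}{3 \cdot 1 \cdot 11 \left(-68\right)} = - \frac{452551}{3 \cdot 11 \left(-68\right)} = - \frac{452551}{3 \left(-748\right)} = \left(- \frac{452551}{3}\right) \left(- \frac{1}{748}\right) = \frac{41141}{204}$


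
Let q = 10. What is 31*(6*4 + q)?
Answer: 1054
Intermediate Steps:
31*(6*4 + q) = 31*(6*4 + 10) = 31*(24 + 10) = 31*34 = 1054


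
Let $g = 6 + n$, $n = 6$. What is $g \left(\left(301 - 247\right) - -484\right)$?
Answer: $6456$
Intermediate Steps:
$g = 12$ ($g = 6 + 6 = 12$)
$g \left(\left(301 - 247\right) - -484\right) = 12 \left(\left(301 - 247\right) - -484\right) = 12 \left(\left(301 - 247\right) + 484\right) = 12 \left(54 + 484\right) = 12 \cdot 538 = 6456$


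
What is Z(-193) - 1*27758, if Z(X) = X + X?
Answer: -28144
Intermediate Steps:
Z(X) = 2*X
Z(-193) - 1*27758 = 2*(-193) - 1*27758 = -386 - 27758 = -28144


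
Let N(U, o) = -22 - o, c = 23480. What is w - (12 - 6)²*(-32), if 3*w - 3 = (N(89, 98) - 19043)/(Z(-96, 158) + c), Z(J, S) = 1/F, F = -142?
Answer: 11530134835/10002477 ≈ 1152.7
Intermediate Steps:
Z(J, S) = -1/142 (Z(J, S) = 1/(-142) = -1/142)
w = 7281331/10002477 (w = 1 + (((-22 - 1*98) - 19043)/(-1/142 + 23480))/3 = 1 + (((-22 - 98) - 19043)/(3334159/142))/3 = 1 + ((-120 - 19043)*(142/3334159))/3 = 1 + (-19163*142/3334159)/3 = 1 + (⅓)*(-2721146/3334159) = 1 - 2721146/10002477 = 7281331/10002477 ≈ 0.72795)
w - (12 - 6)²*(-32) = 7281331/10002477 - (12 - 6)²*(-32) = 7281331/10002477 - 6²*(-32) = 7281331/10002477 - 36*(-32) = 7281331/10002477 - 1*(-1152) = 7281331/10002477 + 1152 = 11530134835/10002477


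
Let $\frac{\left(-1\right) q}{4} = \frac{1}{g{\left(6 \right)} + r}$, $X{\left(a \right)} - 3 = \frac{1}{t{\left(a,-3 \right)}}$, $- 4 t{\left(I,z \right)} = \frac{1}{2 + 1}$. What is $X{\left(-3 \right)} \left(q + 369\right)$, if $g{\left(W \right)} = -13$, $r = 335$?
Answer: $- \frac{534663}{161} \approx -3320.9$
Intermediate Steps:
$t{\left(I,z \right)} = - \frac{1}{12}$ ($t{\left(I,z \right)} = - \frac{1}{4 \left(2 + 1\right)} = - \frac{1}{4 \cdot 3} = \left(- \frac{1}{4}\right) \frac{1}{3} = - \frac{1}{12}$)
$X{\left(a \right)} = -9$ ($X{\left(a \right)} = 3 + \frac{1}{- \frac{1}{12}} = 3 - 12 = -9$)
$q = - \frac{2}{161}$ ($q = - \frac{4}{-13 + 335} = - \frac{4}{322} = \left(-4\right) \frac{1}{322} = - \frac{2}{161} \approx -0.012422$)
$X{\left(-3 \right)} \left(q + 369\right) = - 9 \left(- \frac{2}{161} + 369\right) = \left(-9\right) \frac{59407}{161} = - \frac{534663}{161}$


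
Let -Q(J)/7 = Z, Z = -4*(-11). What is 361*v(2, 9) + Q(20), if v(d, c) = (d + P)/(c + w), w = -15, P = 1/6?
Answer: -15781/36 ≈ -438.36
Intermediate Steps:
P = 1/6 ≈ 0.16667
Z = 44
Q(J) = -308 (Q(J) = -7*44 = -308)
v(d, c) = (1/6 + d)/(-15 + c) (v(d, c) = (d + 1/6)/(c - 15) = (1/6 + d)/(-15 + c))
361*v(2, 9) + Q(20) = 361*((1/6 + 2)/(-15 + 9)) - 308 = 361*((13/6)/(-6)) - 308 = 361*(-1/6*13/6) - 308 = 361*(-13/36) - 308 = -4693/36 - 308 = -15781/36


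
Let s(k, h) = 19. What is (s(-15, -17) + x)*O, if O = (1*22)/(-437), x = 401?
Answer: -9240/437 ≈ -21.144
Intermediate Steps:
O = -22/437 (O = 22*(-1/437) = -22/437 ≈ -0.050343)
(s(-15, -17) + x)*O = (19 + 401)*(-22/437) = 420*(-22/437) = -9240/437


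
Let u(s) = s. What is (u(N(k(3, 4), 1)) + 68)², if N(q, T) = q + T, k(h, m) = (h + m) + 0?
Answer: 5776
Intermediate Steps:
k(h, m) = h + m
N(q, T) = T + q
(u(N(k(3, 4), 1)) + 68)² = ((1 + (3 + 4)) + 68)² = ((1 + 7) + 68)² = (8 + 68)² = 76² = 5776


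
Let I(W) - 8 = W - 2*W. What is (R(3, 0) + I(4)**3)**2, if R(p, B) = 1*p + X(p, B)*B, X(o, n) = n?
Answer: 4489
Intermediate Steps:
I(W) = 8 - W (I(W) = 8 + (W - 2*W) = 8 - W)
R(p, B) = p + B**2 (R(p, B) = 1*p + B*B = p + B**2)
(R(3, 0) + I(4)**3)**2 = ((3 + 0**2) + (8 - 1*4)**3)**2 = ((3 + 0) + (8 - 4)**3)**2 = (3 + 4**3)**2 = (3 + 64)**2 = 67**2 = 4489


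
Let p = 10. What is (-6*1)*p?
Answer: -60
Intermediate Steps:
(-6*1)*p = -6*1*10 = -6*10 = -60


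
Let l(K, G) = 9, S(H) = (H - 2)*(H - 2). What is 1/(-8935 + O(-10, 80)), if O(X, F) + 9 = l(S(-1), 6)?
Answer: -1/8935 ≈ -0.00011192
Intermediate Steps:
S(H) = (-2 + H)² (S(H) = (-2 + H)*(-2 + H) = (-2 + H)²)
O(X, F) = 0 (O(X, F) = -9 + 9 = 0)
1/(-8935 + O(-10, 80)) = 1/(-8935 + 0) = 1/(-8935) = -1/8935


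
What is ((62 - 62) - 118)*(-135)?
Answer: 15930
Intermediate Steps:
((62 - 62) - 118)*(-135) = (0 - 118)*(-135) = -118*(-135) = 15930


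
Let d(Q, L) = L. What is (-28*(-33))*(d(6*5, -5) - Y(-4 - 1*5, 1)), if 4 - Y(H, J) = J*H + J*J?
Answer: -15708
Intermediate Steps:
Y(H, J) = 4 - J**2 - H*J (Y(H, J) = 4 - (J*H + J*J) = 4 - (H*J + J**2) = 4 - (J**2 + H*J) = 4 + (-J**2 - H*J) = 4 - J**2 - H*J)
(-28*(-33))*(d(6*5, -5) - Y(-4 - 1*5, 1)) = (-28*(-33))*(-5 - (4 - 1*1**2 - 1*(-4 - 1*5)*1)) = 924*(-5 - (4 - 1*1 - 1*(-4 - 5)*1)) = 924*(-5 - (4 - 1 - 1*(-9)*1)) = 924*(-5 - (4 - 1 + 9)) = 924*(-5 - 1*12) = 924*(-5 - 12) = 924*(-17) = -15708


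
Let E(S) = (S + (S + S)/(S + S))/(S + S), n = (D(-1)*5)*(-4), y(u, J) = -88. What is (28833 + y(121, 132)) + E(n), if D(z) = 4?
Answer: 4599279/160 ≈ 28746.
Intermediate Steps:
n = -80 (n = (4*5)*(-4) = 20*(-4) = -80)
E(S) = (1 + S)/(2*S) (E(S) = (S + (2*S)/((2*S)))/((2*S)) = (S + (2*S)*(1/(2*S)))*(1/(2*S)) = (S + 1)*(1/(2*S)) = (1 + S)*(1/(2*S)) = (1 + S)/(2*S))
(28833 + y(121, 132)) + E(n) = (28833 - 88) + (½)*(1 - 80)/(-80) = 28745 + (½)*(-1/80)*(-79) = 28745 + 79/160 = 4599279/160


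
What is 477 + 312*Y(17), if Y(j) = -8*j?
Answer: -41955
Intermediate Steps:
477 + 312*Y(17) = 477 + 312*(-8*17) = 477 + 312*(-136) = 477 - 42432 = -41955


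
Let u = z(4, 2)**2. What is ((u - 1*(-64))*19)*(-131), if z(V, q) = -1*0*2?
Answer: -159296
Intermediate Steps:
z(V, q) = 0 (z(V, q) = 0*2 = 0)
u = 0 (u = 0**2 = 0)
((u - 1*(-64))*19)*(-131) = ((0 - 1*(-64))*19)*(-131) = ((0 + 64)*19)*(-131) = (64*19)*(-131) = 1216*(-131) = -159296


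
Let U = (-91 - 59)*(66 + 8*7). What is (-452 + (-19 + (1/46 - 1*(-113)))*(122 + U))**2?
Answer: 1546087643543041/529 ≈ 2.9227e+12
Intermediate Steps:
U = -18300 (U = -150*(66 + 56) = -150*122 = -18300)
(-452 + (-19 + (1/46 - 1*(-113)))*(122 + U))**2 = (-452 + (-19 + (1/46 - 1*(-113)))*(122 - 18300))**2 = (-452 + (-19 + (1/46 + 113))*(-18178))**2 = (-452 + (-19 + 5199/46)*(-18178))**2 = (-452 + (4325/46)*(-18178))**2 = (-452 - 39309925/23)**2 = (-39320321/23)**2 = 1546087643543041/529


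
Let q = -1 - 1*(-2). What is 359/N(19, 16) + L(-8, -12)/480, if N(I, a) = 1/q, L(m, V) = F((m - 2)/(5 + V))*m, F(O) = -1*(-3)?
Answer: 7179/20 ≈ 358.95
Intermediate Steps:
q = 1 (q = -1 + 2 = 1)
F(O) = 3
L(m, V) = 3*m
N(I, a) = 1 (N(I, a) = 1/1 = 1)
359/N(19, 16) + L(-8, -12)/480 = 359/1 + (3*(-8))/480 = 359*1 - 24*1/480 = 359 - 1/20 = 7179/20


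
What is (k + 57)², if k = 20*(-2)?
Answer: 289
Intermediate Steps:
k = -40
(k + 57)² = (-40 + 57)² = 17² = 289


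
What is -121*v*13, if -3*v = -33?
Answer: -17303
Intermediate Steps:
v = 11 (v = -1/3*(-33) = 11)
-121*v*13 = -121*11*13 = -1331*13 = -17303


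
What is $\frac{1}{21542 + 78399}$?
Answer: $\frac{1}{99941} \approx 1.0006 \cdot 10^{-5}$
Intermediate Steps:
$\frac{1}{21542 + 78399} = \frac{1}{99941}$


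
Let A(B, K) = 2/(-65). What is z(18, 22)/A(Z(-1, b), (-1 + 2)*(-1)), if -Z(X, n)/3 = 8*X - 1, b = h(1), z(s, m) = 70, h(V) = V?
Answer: -2275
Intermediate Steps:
b = 1
Z(X, n) = 3 - 24*X (Z(X, n) = -3*(8*X - 1) = -3*(-1 + 8*X) = 3 - 24*X)
A(B, K) = -2/65 (A(B, K) = 2*(-1/65) = -2/65)
z(18, 22)/A(Z(-1, b), (-1 + 2)*(-1)) = 70/(-2/65) = 70*(-65/2) = -2275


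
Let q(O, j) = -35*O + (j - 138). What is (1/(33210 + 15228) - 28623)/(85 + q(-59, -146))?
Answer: -1386440873/90385308 ≈ -15.339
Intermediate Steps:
q(O, j) = -138 + j - 35*O (q(O, j) = -35*O + (-138 + j) = -138 + j - 35*O)
(1/(33210 + 15228) - 28623)/(85 + q(-59, -146)) = (1/(33210 + 15228) - 28623)/(85 + (-138 - 146 - 35*(-59))) = (1/48438 - 28623)/(85 + (-138 - 146 + 2065)) = (1/48438 - 28623)/(85 + 1781) = -1386440873/48438/1866 = -1386440873/48438*1/1866 = -1386440873/90385308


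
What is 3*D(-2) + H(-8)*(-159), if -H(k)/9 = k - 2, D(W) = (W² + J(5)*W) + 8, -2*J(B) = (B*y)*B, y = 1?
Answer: -14199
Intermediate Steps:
J(B) = -B²/2 (J(B) = -B*1*B/2 = -B*B/2 = -B²/2)
D(W) = 8 + W² - 25*W/2 (D(W) = (W² + (-½*5²)*W) + 8 = (W² + (-½*25)*W) + 8 = (W² - 25*W/2) + 8 = 8 + W² - 25*W/2)
H(k) = 18 - 9*k (H(k) = -9*(k - 2) = -9*(-2 + k) = 18 - 9*k)
3*D(-2) + H(-8)*(-159) = 3*(8 + (-2)² - 25/2*(-2)) + (18 - 9*(-8))*(-159) = 3*(8 + 4 + 25) + (18 + 72)*(-159) = 3*37 + 90*(-159) = 111 - 14310 = -14199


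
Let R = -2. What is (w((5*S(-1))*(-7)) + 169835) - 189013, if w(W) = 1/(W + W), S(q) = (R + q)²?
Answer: -12082141/630 ≈ -19178.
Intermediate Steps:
S(q) = (-2 + q)²
w(W) = 1/(2*W)
(w((5*S(-1))*(-7)) + 169835) - 189013 = (1/(2*(((5*(-2 - 1)²)*(-7)))) + 169835) - 189013 = (1/(2*(((5*(-3)²)*(-7)))) + 169835) - 189013 = (1/(2*(((5*9)*(-7)))) + 169835) - 189013 = (1/(2*((45*(-7)))) + 169835) - 189013 = ((½)/(-315) + 169835) - 189013 = ((½)*(-1/315) + 169835) - 189013 = (-1/630 + 169835) - 189013 = 106996049/630 - 189013 = -12082141/630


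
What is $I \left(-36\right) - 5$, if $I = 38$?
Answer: $-1373$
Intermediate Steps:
$I \left(-36\right) - 5 = 38 \left(-36\right) - 5 = -1368 - 5 = -1373$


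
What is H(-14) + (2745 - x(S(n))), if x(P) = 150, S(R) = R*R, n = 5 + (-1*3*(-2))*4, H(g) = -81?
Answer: 2514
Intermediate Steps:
n = 29 (n = 5 - 3*(-2)*4 = 5 + 6*4 = 5 + 24 = 29)
S(R) = R²
H(-14) + (2745 - x(S(n))) = -81 + (2745 - 1*150) = -81 + (2745 - 150) = -81 + 2595 = 2514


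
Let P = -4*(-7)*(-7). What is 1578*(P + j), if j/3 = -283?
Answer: -1649010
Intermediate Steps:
j = -849 (j = 3*(-283) = -849)
P = -196 (P = 28*(-7) = -196)
1578*(P + j) = 1578*(-196 - 849) = 1578*(-1045) = -1649010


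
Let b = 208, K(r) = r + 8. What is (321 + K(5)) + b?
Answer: 542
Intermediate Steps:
K(r) = 8 + r
(321 + K(5)) + b = (321 + (8 + 5)) + 208 = (321 + 13) + 208 = 334 + 208 = 542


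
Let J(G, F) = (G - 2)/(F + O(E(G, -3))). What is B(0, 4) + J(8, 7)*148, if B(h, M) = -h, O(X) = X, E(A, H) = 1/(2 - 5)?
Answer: 666/5 ≈ 133.20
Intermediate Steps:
E(A, H) = -⅓ (E(A, H) = 1/(-3) = -⅓)
J(G, F) = (-2 + G)/(-⅓ + F) (J(G, F) = (G - 2)/(F - ⅓) = (-2 + G)/(-⅓ + F))
B(0, 4) + J(8, 7)*148 = -1*0 + (3*(-2 + 8)/(-1 + 3*7))*148 = 0 + (3*6/(-1 + 21))*148 = 0 + (3*6/20)*148 = 0 + (3*(1/20)*6)*148 = 0 + (9/10)*148 = 0 + 666/5 = 666/5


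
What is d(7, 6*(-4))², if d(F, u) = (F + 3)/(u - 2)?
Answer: 25/169 ≈ 0.14793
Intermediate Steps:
d(F, u) = (3 + F)/(-2 + u)
d(7, 6*(-4))² = ((3 + 7)/(-2 + 6*(-4)))² = (10/(-2 - 24))² = (10/(-26))² = (-1/26*10)² = (-5/13)² = 25/169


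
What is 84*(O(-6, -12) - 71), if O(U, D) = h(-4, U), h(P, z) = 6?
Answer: -5460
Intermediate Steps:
O(U, D) = 6
84*(O(-6, -12) - 71) = 84*(6 - 71) = 84*(-65) = -5460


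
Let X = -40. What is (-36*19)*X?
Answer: 27360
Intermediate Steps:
(-36*19)*X = -36*19*(-40) = -684*(-40) = 27360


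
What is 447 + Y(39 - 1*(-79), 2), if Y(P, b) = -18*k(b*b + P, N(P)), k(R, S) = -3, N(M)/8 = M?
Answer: 501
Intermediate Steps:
N(M) = 8*M
Y(P, b) = 54 (Y(P, b) = -18*(-3) = 54)
447 + Y(39 - 1*(-79), 2) = 447 + 54 = 501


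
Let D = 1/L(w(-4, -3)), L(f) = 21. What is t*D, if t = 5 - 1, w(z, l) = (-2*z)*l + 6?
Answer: 4/21 ≈ 0.19048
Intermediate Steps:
w(z, l) = 6 - 2*l*z (w(z, l) = -2*l*z + 6 = 6 - 2*l*z)
t = 4
D = 1/21 ≈ 0.047619
t*D = 4*(1/21) = 4/21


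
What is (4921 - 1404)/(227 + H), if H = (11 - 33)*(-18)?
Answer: 3517/623 ≈ 5.6453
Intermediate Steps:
H = 396 (H = -22*(-18) = 396)
(4921 - 1404)/(227 + H) = (4921 - 1404)/(227 + 396) = 3517/623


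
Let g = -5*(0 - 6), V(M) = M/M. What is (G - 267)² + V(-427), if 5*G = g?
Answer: 68122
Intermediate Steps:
V(M) = 1
g = 30 (g = -5*(-6) = 30)
G = 6 (G = (⅕)*30 = 6)
(G - 267)² + V(-427) = (6 - 267)² + 1 = (-261)² + 1 = 68121 + 1 = 68122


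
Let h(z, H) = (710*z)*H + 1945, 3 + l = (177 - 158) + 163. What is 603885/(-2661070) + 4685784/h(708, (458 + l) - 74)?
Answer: -31687353734169/150622301927990 ≈ -0.21038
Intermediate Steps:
l = 179 (l = -3 + ((177 - 158) + 163) = -3 + (19 + 163) = -3 + 182 = 179)
h(z, H) = 1945 + 710*H*z (h(z, H) = 710*H*z + 1945 = 1945 + 710*H*z)
603885/(-2661070) + 4685784/h(708, (458 + l) - 74) = 603885/(-2661070) + 4685784/(1945 + 710*((458 + 179) - 74)*708) = 603885*(-1/2661070) + 4685784/(1945 + 710*(637 - 74)*708) = -120777/532214 + 4685784/(1945 + 710*563*708) = -120777/532214 + 4685784/(1945 + 283008840) = -120777/532214 + 4685784/283010785 = -31687353734169/150622301927990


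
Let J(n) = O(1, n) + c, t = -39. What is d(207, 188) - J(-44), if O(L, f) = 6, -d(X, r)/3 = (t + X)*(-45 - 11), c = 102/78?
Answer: 366817/13 ≈ 28217.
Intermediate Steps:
c = 17/13 (c = 102*(1/78) = 17/13 ≈ 1.3077)
d(X, r) = -6552 + 168*X (d(X, r) = -3*(-39 + X)*(-45 - 11) = -3*(-39 + X)*(-56) = -3*(2184 - 56*X) = -6552 + 168*X)
J(n) = 95/13 (J(n) = 6 + 17/13 = 95/13)
d(207, 188) - J(-44) = (-6552 + 168*207) - 1*95/13 = (-6552 + 34776) - 95/13 = 28224 - 95/13 = 366817/13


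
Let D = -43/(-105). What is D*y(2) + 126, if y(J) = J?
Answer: 13316/105 ≈ 126.82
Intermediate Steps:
D = 43/105 (D = -43*(-1/105) = 43/105 ≈ 0.40952)
D*y(2) + 126 = (43/105)*2 + 126 = 86/105 + 126 = 13316/105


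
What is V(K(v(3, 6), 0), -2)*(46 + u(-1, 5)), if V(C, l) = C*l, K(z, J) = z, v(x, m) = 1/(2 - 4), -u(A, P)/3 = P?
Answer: 31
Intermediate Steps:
u(A, P) = -3*P
v(x, m) = -½ (v(x, m) = 1/(-2) = -½)
V(K(v(3, 6), 0), -2)*(46 + u(-1, 5)) = (-½*(-2))*(46 - 3*5) = 1*(46 - 15) = 1*31 = 31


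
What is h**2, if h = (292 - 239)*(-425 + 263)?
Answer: 73719396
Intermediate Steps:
h = -8586 (h = 53*(-162) = -8586)
h**2 = (-8586)**2 = 73719396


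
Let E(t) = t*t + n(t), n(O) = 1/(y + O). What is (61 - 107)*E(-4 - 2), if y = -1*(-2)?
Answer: -3289/2 ≈ -1644.5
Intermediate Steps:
y = 2
n(O) = 1/(2 + O)
E(t) = t**2 + 1/(2 + t) (E(t) = t*t + 1/(2 + t) = t**2 + 1/(2 + t))
(61 - 107)*E(-4 - 2) = (61 - 107)*((1 + (-4 - 2)**2*(2 + (-4 - 2)))/(2 + (-4 - 2))) = -46*(1 + (-6)**2*(2 - 6))/(2 - 6) = -46*(1 + 36*(-4))/(-4) = -(-23)*(1 - 144)/2 = -(-23)*(-143)/2 = -46*143/4 = -3289/2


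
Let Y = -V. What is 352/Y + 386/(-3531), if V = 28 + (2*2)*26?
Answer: -9802/3531 ≈ -2.7760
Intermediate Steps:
V = 132 (V = 28 + 4*26 = 28 + 104 = 132)
Y = -132 (Y = -1*132 = -132)
352/Y + 386/(-3531) = 352/(-132) + 386/(-3531) = 352*(-1/132) + 386*(-1/3531) = -8/3 - 386/3531 = -9802/3531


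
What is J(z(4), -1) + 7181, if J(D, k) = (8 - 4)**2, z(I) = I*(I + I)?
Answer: 7197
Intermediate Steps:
z(I) = 2*I**2 (z(I) = I*(2*I) = 2*I**2)
J(D, k) = 16 (J(D, k) = 4**2 = 16)
J(z(4), -1) + 7181 = 16 + 7181 = 7197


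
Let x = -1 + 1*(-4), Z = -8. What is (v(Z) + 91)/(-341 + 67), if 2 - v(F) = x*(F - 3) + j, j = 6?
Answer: -16/137 ≈ -0.11679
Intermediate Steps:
x = -5 (x = -1 - 4 = -5)
v(F) = -19 + 5*F (v(F) = 2 - (-5*(F - 3) + 6) = 2 - (-5*(-3 + F) + 6) = 2 - ((15 - 5*F) + 6) = 2 - (21 - 5*F) = 2 + (-21 + 5*F) = -19 + 5*F)
(v(Z) + 91)/(-341 + 67) = ((-19 + 5*(-8)) + 91)/(-341 + 67) = ((-19 - 40) + 91)/(-274) = (-59 + 91)*(-1/274) = 32*(-1/274) = -16/137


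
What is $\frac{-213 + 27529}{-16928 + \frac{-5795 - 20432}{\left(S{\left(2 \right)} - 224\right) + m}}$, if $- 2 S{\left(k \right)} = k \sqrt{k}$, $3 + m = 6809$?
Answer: $- \frac{20037369465375080}{12420282337105961} + \frac{716416732 \sqrt{2}}{12420282337105961} \approx -1.6133$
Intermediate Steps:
$m = 6806$ ($m = -3 + 6809 = 6806$)
$S{\left(k \right)} = - \frac{k^{\frac{3}{2}}}{2}$ ($S{\left(k \right)} = - \frac{k \sqrt{k}}{2} = - \frac{k^{\frac{3}{2}}}{2}$)
$\frac{-213 + 27529}{-16928 + \frac{-5795 - 20432}{\left(S{\left(2 \right)} - 224\right) + m}} = \frac{-213 + 27529}{-16928 + \frac{-5795 - 20432}{\left(- \frac{2^{\frac{3}{2}}}{2} - 224\right) + 6806}} = \frac{27316}{-16928 - \frac{26227}{\left(- \frac{2 \sqrt{2}}{2} - 224\right) + 6806}} = \frac{27316}{-16928 - \frac{26227}{\left(- \sqrt{2} - 224\right) + 6806}} = \frac{27316}{-16928 - \frac{26227}{\left(-224 - \sqrt{2}\right) + 6806}} = \frac{27316}{-16928 - \frac{26227}{6582 - \sqrt{2}}}$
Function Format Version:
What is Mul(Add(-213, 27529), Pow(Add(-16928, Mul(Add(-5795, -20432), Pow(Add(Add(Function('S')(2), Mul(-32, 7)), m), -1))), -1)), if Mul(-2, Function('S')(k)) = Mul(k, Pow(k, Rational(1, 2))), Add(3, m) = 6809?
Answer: Add(Rational(-20037369465375080, 12420282337105961), Mul(Rational(716416732, 12420282337105961), Pow(2, Rational(1, 2)))) ≈ -1.6133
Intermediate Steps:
m = 6806 (m = Add(-3, 6809) = 6806)
Function('S')(k) = Mul(Rational(-1, 2), Pow(k, Rational(3, 2))) (Function('S')(k) = Mul(Rational(-1, 2), Mul(k, Pow(k, Rational(1, 2)))) = Mul(Rational(-1, 2), Pow(k, Rational(3, 2))))
Mul(Add(-213, 27529), Pow(Add(-16928, Mul(Add(-5795, -20432), Pow(Add(Add(Function('S')(2), Mul(-32, 7)), m), -1))), -1)) = Mul(Add(-213, 27529), Pow(Add(-16928, Mul(Add(-5795, -20432), Pow(Add(Add(Mul(Rational(-1, 2), Pow(2, Rational(3, 2))), Mul(-32, 7)), 6806), -1))), -1)) = Mul(27316, Pow(Add(-16928, Mul(-26227, Pow(Add(Add(Mul(Rational(-1, 2), Mul(2, Pow(2, Rational(1, 2)))), -224), 6806), -1))), -1)) = Mul(27316, Pow(Add(-16928, Mul(-26227, Pow(Add(Add(Mul(-1, Pow(2, Rational(1, 2))), -224), 6806), -1))), -1)) = Mul(27316, Pow(Add(-16928, Mul(-26227, Pow(Add(Add(-224, Mul(-1, Pow(2, Rational(1, 2)))), 6806), -1))), -1)) = Mul(27316, Pow(Add(-16928, Mul(-26227, Pow(Add(6582, Mul(-1, Pow(2, Rational(1, 2)))), -1))), -1))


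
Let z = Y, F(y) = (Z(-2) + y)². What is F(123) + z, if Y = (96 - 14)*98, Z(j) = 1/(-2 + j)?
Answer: 369657/16 ≈ 23104.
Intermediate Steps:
Y = 8036 (Y = 82*98 = 8036)
F(y) = (-¼ + y)² (F(y) = (1/(-2 - 2) + y)² = (1/(-4) + y)² = (-¼ + y)²)
z = 8036
F(123) + z = (-1 + 4*123)²/16 + 8036 = (-1 + 492)²/16 + 8036 = (1/16)*491² + 8036 = (1/16)*241081 + 8036 = 241081/16 + 8036 = 369657/16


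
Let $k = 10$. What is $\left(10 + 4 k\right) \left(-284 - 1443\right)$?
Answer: $-86350$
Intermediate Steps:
$\left(10 + 4 k\right) \left(-284 - 1443\right) = \left(10 + 4 \cdot 10\right) \left(-284 - 1443\right) = \left(10 + 40\right) \left(-1727\right) = 50 \left(-1727\right) = -86350$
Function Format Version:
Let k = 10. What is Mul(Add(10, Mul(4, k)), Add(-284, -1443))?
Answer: -86350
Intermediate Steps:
Mul(Add(10, Mul(4, k)), Add(-284, -1443)) = Mul(Add(10, Mul(4, 10)), Add(-284, -1443)) = Mul(Add(10, 40), -1727) = Mul(50, -1727) = -86350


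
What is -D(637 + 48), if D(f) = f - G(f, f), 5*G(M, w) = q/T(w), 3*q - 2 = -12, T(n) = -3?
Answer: -6163/9 ≈ -684.78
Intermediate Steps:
q = -10/3 (q = 2/3 + (1/3)*(-12) = 2/3 - 4 = -10/3 ≈ -3.3333)
G(M, w) = 2/9 (G(M, w) = (-10/3/(-3))/5 = (-10/3*(-1/3))/5 = (1/5)*(10/9) = 2/9)
D(f) = -2/9 + f (D(f) = f - 1*2/9 = f - 2/9 = -2/9 + f)
-D(637 + 48) = -(-2/9 + (637 + 48)) = -(-2/9 + 685) = -1*6163/9 = -6163/9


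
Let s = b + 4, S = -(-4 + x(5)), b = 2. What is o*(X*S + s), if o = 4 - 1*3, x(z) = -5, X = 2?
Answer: 24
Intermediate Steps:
o = 1 (o = 4 - 3 = 1)
S = 9 (S = -(-4 - 5) = -1*(-9) = 9)
s = 6 (s = 2 + 4 = 6)
o*(X*S + s) = 1*(2*9 + 6) = 1*(18 + 6) = 1*24 = 24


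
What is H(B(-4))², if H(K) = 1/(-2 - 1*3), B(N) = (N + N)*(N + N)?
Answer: 1/25 ≈ 0.040000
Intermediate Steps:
B(N) = 4*N² (B(N) = (2*N)*(2*N) = 4*N²)
H(K) = -⅕ (H(K) = 1/(-2 - 3) = 1/(-5) = -⅕)
H(B(-4))² = (-⅕)² = 1/25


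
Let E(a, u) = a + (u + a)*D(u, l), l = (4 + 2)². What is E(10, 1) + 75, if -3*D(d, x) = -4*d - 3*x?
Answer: 1487/3 ≈ 495.67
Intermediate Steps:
l = 36 (l = 6² = 36)
D(d, x) = x + 4*d/3 (D(d, x) = -(-4*d - 3*x)/3 = x + 4*d/3)
E(a, u) = a + (36 + 4*u/3)*(a + u) (E(a, u) = a + (u + a)*(36 + 4*u/3) = a + (a + u)*(36 + 4*u/3) = a + (36 + 4*u/3)*(a + u))
E(10, 1) + 75 = (10 + (4/3)*10*(27 + 1) + (4/3)*1*(27 + 1)) + 75 = (10 + (4/3)*10*28 + (4/3)*1*28) + 75 = (10 + 1120/3 + 112/3) + 75 = 1262/3 + 75 = 1487/3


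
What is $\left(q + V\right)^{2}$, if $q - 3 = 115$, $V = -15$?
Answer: $10609$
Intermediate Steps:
$q = 118$ ($q = 3 + 115 = 118$)
$\left(q + V\right)^{2} = \left(118 - 15\right)^{2} = 103^{2} = 10609$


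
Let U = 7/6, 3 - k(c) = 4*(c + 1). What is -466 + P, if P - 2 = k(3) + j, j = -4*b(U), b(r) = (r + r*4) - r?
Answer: -1487/3 ≈ -495.67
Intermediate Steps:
k(c) = -1 - 4*c (k(c) = 3 - 4*(c + 1) = 3 - 4*(1 + c) = 3 - (4 + 4*c) = 3 + (-4 - 4*c) = -1 - 4*c)
U = 7/6 (U = 7*(⅙) = 7/6 ≈ 1.1667)
b(r) = 4*r (b(r) = (r + 4*r) - r = 5*r - r = 4*r)
j = -56/3 (j = -16*7/6 = -4*14/3 = -56/3 ≈ -18.667)
P = -89/3 (P = 2 + ((-1 - 4*3) - 56/3) = 2 + ((-1 - 12) - 56/3) = 2 + (-13 - 56/3) = 2 - 95/3 = -89/3 ≈ -29.667)
-466 + P = -466 - 89/3 = -1487/3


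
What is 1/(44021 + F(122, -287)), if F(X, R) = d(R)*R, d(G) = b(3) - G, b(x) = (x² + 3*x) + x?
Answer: -1/44375 ≈ -2.2535e-5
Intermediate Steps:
b(x) = x² + 4*x
d(G) = 21 - G (d(G) = 3*(4 + 3) - G = 3*7 - G = 21 - G)
F(X, R) = R*(21 - R) (F(X, R) = (21 - R)*R = R*(21 - R))
1/(44021 + F(122, -287)) = 1/(44021 - 287*(21 - 1*(-287))) = 1/(44021 - 287*(21 + 287)) = 1/(44021 - 287*308) = 1/(44021 - 88396) = 1/(-44375) = -1/44375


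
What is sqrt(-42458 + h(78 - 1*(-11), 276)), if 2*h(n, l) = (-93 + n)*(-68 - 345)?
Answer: 4*I*sqrt(2602) ≈ 204.04*I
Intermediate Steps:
h(n, l) = 38409/2 - 413*n/2 (h(n, l) = ((-93 + n)*(-68 - 345))/2 = ((-93 + n)*(-413))/2 = (38409 - 413*n)/2 = 38409/2 - 413*n/2)
sqrt(-42458 + h(78 - 1*(-11), 276)) = sqrt(-42458 + (38409/2 - 413*(78 - 1*(-11))/2)) = sqrt(-42458 + (38409/2 - 413*(78 + 11)/2)) = sqrt(-42458 + (38409/2 - 413/2*89)) = sqrt(-42458 + (38409/2 - 36757/2)) = sqrt(-42458 + 826) = sqrt(-41632) = 4*I*sqrt(2602)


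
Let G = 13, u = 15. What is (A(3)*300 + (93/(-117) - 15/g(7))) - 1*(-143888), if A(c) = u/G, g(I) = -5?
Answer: 5625218/39 ≈ 1.4424e+5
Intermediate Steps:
A(c) = 15/13
(A(3)*300 + (93/(-117) - 15/g(7))) - 1*(-143888) = ((15/13)*300 + (93/(-117) - 15/(-5))) - 1*(-143888) = (4500/13 + (93*(-1/117) - 15*(-⅕))) + 143888 = (4500/13 + (-31/39 + 3)) + 143888 = (4500/13 + 86/39) + 143888 = 13586/39 + 143888 = 5625218/39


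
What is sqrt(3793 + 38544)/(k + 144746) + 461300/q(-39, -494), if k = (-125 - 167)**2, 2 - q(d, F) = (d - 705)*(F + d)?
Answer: -1318/1133 + sqrt(42337)/230010 ≈ -1.1624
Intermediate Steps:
q(d, F) = 2 - (-705 + d)*(F + d) (q(d, F) = 2 - (d - 705)*(F + d) = 2 - (-705 + d)*(F + d))
k = 85264 (k = (-292)**2 = 85264)
sqrt(3793 + 38544)/(k + 144746) + 461300/q(-39, -494) = sqrt(3793 + 38544)/(85264 + 144746) + 461300/(2 - 1*(-39)**2 + 705*(-494) + 705*(-39) - 1*(-494)*(-39)) = sqrt(42337)/230010 + 461300/(2 - 1*1521 - 348270 - 27495 - 19266) = sqrt(42337)*(1/230010) + 461300/(2 - 1521 - 348270 - 27495 - 19266) = sqrt(42337)/230010 + 461300/(-396550) = sqrt(42337)/230010 + 461300*(-1/396550) = sqrt(42337)/230010 - 1318/1133 = -1318/1133 + sqrt(42337)/230010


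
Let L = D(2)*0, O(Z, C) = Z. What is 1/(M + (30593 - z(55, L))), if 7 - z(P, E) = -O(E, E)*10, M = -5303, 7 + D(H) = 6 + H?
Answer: 1/25283 ≈ 3.9552e-5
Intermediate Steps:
D(H) = -1 + H (D(H) = -7 + (6 + H) = -1 + H)
L = 0 (L = (-1 + 2)*0 = 1*0 = 0)
z(P, E) = 7 + 10*E (z(P, E) = 7 - (-E)*10 = 7 - (-10)*E = 7 + 10*E)
1/(M + (30593 - z(55, L))) = 1/(-5303 + (30593 - (7 + 10*0))) = 1/(-5303 + (30593 - (7 + 0))) = 1/(-5303 + (30593 - 1*7)) = 1/(-5303 + (30593 - 7)) = 1/(-5303 + 30586) = 1/25283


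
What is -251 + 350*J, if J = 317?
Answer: 110699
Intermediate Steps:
-251 + 350*J = -251 + 350*317 = -251 + 110950 = 110699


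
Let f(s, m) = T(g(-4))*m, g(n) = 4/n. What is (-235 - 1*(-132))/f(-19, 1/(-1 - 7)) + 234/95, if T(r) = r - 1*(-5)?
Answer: 19804/95 ≈ 208.46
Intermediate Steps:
T(r) = 5 + r (T(r) = r + 5 = 5 + r)
f(s, m) = 4*m (f(s, m) = (5 + 4/(-4))*m = (5 + 4*(-¼))*m = (5 - 1)*m = 4*m)
(-235 - 1*(-132))/f(-19, 1/(-1 - 7)) + 234/95 = (-235 - 1*(-132))/((4/(-1 - 7))) + 234/95 = (-235 + 132)/((4/(-8))) + 234*(1/95) = -103/(4*(-⅛)) + 234/95 = -103/(-½) + 234/95 = -103*(-2) + 234/95 = 206 + 234/95 = 19804/95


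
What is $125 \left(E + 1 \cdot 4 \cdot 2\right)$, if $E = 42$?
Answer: $6250$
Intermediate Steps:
$125 \left(E + 1 \cdot 4 \cdot 2\right) = 125 \left(42 + 1 \cdot 4 \cdot 2\right) = 125 \left(42 + 4 \cdot 2\right) = 125 \left(42 + 8\right) = 125 \cdot 50 = 6250$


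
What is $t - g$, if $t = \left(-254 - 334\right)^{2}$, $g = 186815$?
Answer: $158929$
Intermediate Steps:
$t = 345744$ ($t = \left(-588\right)^{2} = 345744$)
$t - g = 345744 - 186815 = 158929$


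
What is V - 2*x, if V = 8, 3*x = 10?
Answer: 4/3 ≈ 1.3333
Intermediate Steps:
x = 10/3 (x = (⅓)*10 = 10/3 ≈ 3.3333)
V - 2*x = 8 - 2*10/3 = 8 - 20/3 = 4/3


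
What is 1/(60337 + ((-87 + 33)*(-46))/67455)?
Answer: 7495/452226091 ≈ 1.6574e-5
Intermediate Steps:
1/(60337 + ((-87 + 33)*(-46))/67455) = 1/(60337 - 54*(-46)*(1/67455)) = 1/(60337 + 2484*(1/67455)) = 1/(60337 + 276/7495) = 1/(452226091/7495) = 7495/452226091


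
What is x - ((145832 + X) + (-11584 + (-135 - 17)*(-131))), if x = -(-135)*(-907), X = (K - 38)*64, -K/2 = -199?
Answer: -299645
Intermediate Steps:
K = 398 (K = -2*(-199) = 398)
X = 23040 (X = (398 - 38)*64 = 360*64 = 23040)
x = -122445 (x = -1*122445 = -122445)
x - ((145832 + X) + (-11584 + (-135 - 17)*(-131))) = -122445 - ((145832 + 23040) + (-11584 + (-135 - 17)*(-131))) = -122445 - (168872 + (-11584 - 152*(-131))) = -122445 - (168872 + (-11584 + 19912)) = -122445 - (168872 + 8328) = -122445 - 1*177200 = -122445 - 177200 = -299645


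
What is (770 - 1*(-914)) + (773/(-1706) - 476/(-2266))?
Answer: 3254530451/1932898 ≈ 1683.8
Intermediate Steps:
(770 - 1*(-914)) + (773/(-1706) - 476/(-2266)) = (770 + 914) + (773*(-1/1706) - 476*(-1/2266)) = 1684 + (-773/1706 + 238/1133) = 1684 - 469781/1932898 = 3254530451/1932898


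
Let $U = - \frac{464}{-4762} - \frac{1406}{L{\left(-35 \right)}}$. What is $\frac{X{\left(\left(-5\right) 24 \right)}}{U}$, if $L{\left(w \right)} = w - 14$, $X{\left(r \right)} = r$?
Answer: $- \frac{7000140}{1679527} \approx -4.1679$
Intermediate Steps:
$L{\left(w \right)} = -14 + w$
$U = \frac{3359054}{116669}$ ($U = - \frac{464}{-4762} - \frac{1406}{-14 - 35} = \left(-464\right) \left(- \frac{1}{4762}\right) - \frac{1406}{-49} = \frac{232}{2381} - - \frac{1406}{49} = \frac{232}{2381} + \frac{1406}{49} = \frac{3359054}{116669} \approx 28.791$)
$\frac{X{\left(\left(-5\right) 24 \right)}}{U} = \frac{\left(-5\right) 24}{\frac{3359054}{116669}} = \left(-120\right) \frac{116669}{3359054} = - \frac{7000140}{1679527}$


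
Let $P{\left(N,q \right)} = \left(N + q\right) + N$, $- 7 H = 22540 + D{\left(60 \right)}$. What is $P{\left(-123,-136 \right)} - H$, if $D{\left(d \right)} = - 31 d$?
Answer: $\frac{18006}{7} \approx 2572.3$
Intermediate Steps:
$H = - \frac{20680}{7}$ ($H = - \frac{22540 - 1860}{7} = \left(- \frac{1}{7}\right) 20680 = - \frac{20680}{7} \approx -2954.3$)
$P{\left(N,q \right)} = q + 2 N$
$P{\left(-123,-136 \right)} - H = \left(-136 + 2 \left(-123\right)\right) - - \frac{20680}{7} = \left(-136 - 246\right) + \frac{20680}{7} = -382 + \frac{20680}{7} = \frac{18006}{7}$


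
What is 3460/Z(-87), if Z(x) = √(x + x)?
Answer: -1730*I*√174/87 ≈ -262.3*I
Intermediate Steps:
Z(x) = √2*√x (Z(x) = √(2*x) = √2*√x)
3460/Z(-87) = 3460/((√2*√(-87))) = 3460/((√2*(I*√87))) = 3460/((I*√174)) = 3460*(-I*√174/174) = -1730*I*√174/87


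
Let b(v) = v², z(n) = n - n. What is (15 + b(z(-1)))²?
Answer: 225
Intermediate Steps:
z(n) = 0
(15 + b(z(-1)))² = (15 + 0²)² = (15 + 0)² = 15² = 225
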